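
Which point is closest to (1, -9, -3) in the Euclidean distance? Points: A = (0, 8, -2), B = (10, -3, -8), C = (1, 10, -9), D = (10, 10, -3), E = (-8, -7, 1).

Distances: d(A) ≈ 17.0587, d(B) ≈ 11.9164, d(C) ≈ 19.9249, d(D) ≈ 21.0238, d(E) ≈ 10.0499. Nearest: E = (-8, -7, 1) with distance 10.0499.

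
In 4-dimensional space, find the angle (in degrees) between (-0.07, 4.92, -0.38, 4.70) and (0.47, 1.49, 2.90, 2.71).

With u = (-0.07, 4.92, -0.38, 4.70), v = (0.47, 1.49, 2.90, 2.71):
u·v = (-0.07)·0.47 + 4.92·1.49 + (-0.38)·2.9 + 4.7·2.71 = (-0.0329) + 7.3308 + (-1.102) + 12.737 = 18.9329.
|u| = √((-0.07)² + 4.92² + (-0.38)² + 4.7²) = √(0.0049 + 24.2064 + 0.1444 + 22.09) = √46.4457, |v| = √(0.47² + 1.49² + 2.9² + 2.71²) = √(0.2209 + 2.2201 + 8.41 + 7.3441) = √18.1951.
cos θ = (u·v)/(|u||v|) = 18.9329/(√46.4457·√18.1951) ≈ 0.651279
θ = arccos(0.651279) ≈ 49.36°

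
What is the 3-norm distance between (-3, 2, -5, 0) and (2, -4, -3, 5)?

(Σ|x_i - y_i|^3)^(1/3) = (|-3 - 2|^3 + |2 - (-4)|^3 + |-5 - (-3)|^3 + |0 - 5|^3)^(1/3)
= (5^3 + 6^3 + 2^3 + 5^3)^(1/3) = (125 + 216 + 8 + 125)^(1/3) = (474)^(1/3) ≈ 7.797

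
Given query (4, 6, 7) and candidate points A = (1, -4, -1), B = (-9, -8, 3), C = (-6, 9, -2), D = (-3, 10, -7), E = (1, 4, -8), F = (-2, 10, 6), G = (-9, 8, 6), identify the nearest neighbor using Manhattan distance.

Distances: d(A) = 21, d(B) = 31, d(C) = 22, d(D) = 25, d(E) = 20, d(F) = 11, d(G) = 16. Nearest: F = (-2, 10, 6) with distance 11.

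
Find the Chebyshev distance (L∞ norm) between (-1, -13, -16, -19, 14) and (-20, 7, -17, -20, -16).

max(|x_i - y_i|) = max(|-1 - (-20)|, |-13 - 7|, |-16 - (-17)|, |-19 - (-20)|, |14 - (-16)|) = max(19, 20, 1, 1, 30) = 30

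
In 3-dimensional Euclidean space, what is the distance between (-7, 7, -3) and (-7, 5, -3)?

√(Σ(x_i - y_i)²) = √((-7 - (-7))² + (7 - 5)² + (-3 - (-3))²)
= √(0² + 2² + 0²) = √(0 + 4 + 0) = √4 = 2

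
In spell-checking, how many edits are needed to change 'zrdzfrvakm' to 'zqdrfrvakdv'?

Let D[i][j] be the edit distance between the first i characters of 'zrdzfrvakm' and the first j characters of 'zqdrfrvakdv', with D[i][0] = i, D[0][j] = j, and D[i][j] = D[i-1][j-1] if the characters match, else 1 + min(D[i-1][j], D[i][j-1], D[i-1][j-1]). Filling the table (rows: prefixes of 'zrdzfrvakm', columns: prefixes of 'zqdrfrvakdv'):
     ε  z  q  d  r  f  r  v  a  k  d  v
  ε  0  1  2  3  4  5  6  7  8  9 10 11
  z  1  0  1  2  3  4  5  6  7  8  9 10
  r  2  1  1  2  2  3  4  5  6  7  8  9
  d  3  2  2  1  2  3  4  5  6  7  7  8
  z  4  3  3  2  2  3  4  5  6  7  8  8
  f  5  4  4  3  3  2  3  4  5  6  7  8
  r  6  5  5  4  3  3  2  3  4  5  6  7
  v  7  6  6  5  4  4  3  2  3  4  5  6
  a  8  7  7  6  5  5  4  3  2  3  4  5
  k  9  8  8  7  6  6  5  4  3  2  3  4
  m 10  9  9  8  7  7  6  5  4  3  3  4
The bottom-right entry gives D[10][11] = 4, so no sequence of fewer than 4 edits works. Backtracking through the table gives one optimal edit sequence (4 edits):
  zrdzfrvakm → zqdzfrvakm (sub r→q @2)
  zqdzfrvakm → zqdrfrvakm (sub z→r @4)
  zqdrfrvakm → zqdrfrvakdm (ins d @10)
  zqdrfrvakdm → zqdrfrvakdv (sub m→v @11)
Edit distance = 4.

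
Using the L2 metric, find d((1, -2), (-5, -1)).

√(Σ(x_i - y_i)²) = √((1 - (-5))² + (-2 - (-1))²)
= √(6² + (-1)²) = √(36 + 1) = √37 ≈ 6.0828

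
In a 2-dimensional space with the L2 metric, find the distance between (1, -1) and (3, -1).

(Σ|x_i - y_i|^2)^(1/2) = (|1 - 3|^2 + |-1 - (-1)|^2)^(1/2)
= (2^2 + 0^2)^(1/2) = (4 + 0)^(1/2) = (4)^(1/2) = 2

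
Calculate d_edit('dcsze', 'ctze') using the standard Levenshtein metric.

Let D[i][j] be the edit distance between the first i characters of 'dcsze' and the first j characters of 'ctze', with D[i][0] = i, D[0][j] = j, and D[i][j] = D[i-1][j-1] if the characters match, else 1 + min(D[i-1][j], D[i][j-1], D[i-1][j-1]). Filling the table (rows: prefixes of 'dcsze', columns: prefixes of 'ctze'):
     ε  c  t  z  e
  ε  0  1  2  3  4
  d  1  1  2  3  4
  c  2  1  2  3  4
  s  3  2  2  3  4
  z  4  3  3  2  3
  e  5  4  4  3  2
The bottom-right entry gives D[5][4] = 2, so no sequence of fewer than 2 edits works. Backtracking through the table gives one optimal edit sequence (2 edits):
  dcsze → csze (del d @1)
  csze → ctze (sub s→t @2)
Edit distance = 2.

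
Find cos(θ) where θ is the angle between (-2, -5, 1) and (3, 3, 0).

With u = (-2, -5, 1), v = (3, 3, 0):
u·v = (-2)·3 + (-5)·3 + 1·0 = (-6) + (-15) + 0 = -21.
|u| = √((-2)² + (-5)² + 1²) = √30, |v| = √(3² + 3² + 0²) = √18, so |u||v| = √(30·18) = √540.
cos θ = (u·v)/(|u||v|) = -21/√540 ≈ -0.9037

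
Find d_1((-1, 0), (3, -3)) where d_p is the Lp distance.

Σ|x_i - y_i| = |-1 - 3| + |0 - (-3)| = 4 + 3 = 7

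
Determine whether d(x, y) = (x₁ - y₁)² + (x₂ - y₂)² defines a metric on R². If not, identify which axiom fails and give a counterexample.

No. The squared Euclidean distance fails the triangle inequality. Counterexample: x = (0, 0), y = (5, 4), z = (10, 8). d(x,z) = 10² + 8² = 164, but d(x,y) + d(y,z) = (5² + 4²) + (5² + 4²) = 41 + 41 = 82. Since 164 > 82, the triangle inequality is violated. (Note: √d, the ordinary Euclidean distance, IS a metric.)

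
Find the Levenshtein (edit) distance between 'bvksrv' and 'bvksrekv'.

Let D[i][j] be the edit distance between the first i characters of 'bvksrv' and the first j characters of 'bvksrekv', with D[i][0] = i, D[0][j] = j, and D[i][j] = D[i-1][j-1] if the characters match, else 1 + min(D[i-1][j], D[i][j-1], D[i-1][j-1]). Filling the table (rows: prefixes of 'bvksrv', columns: prefixes of 'bvksrekv'):
     ε  b  v  k  s  r  e  k  v
  ε  0  1  2  3  4  5  6  7  8
  b  1  0  1  2  3  4  5  6  7
  v  2  1  0  1  2  3  4  5  6
  k  3  2  1  0  1  2  3  4  5
  s  4  3  2  1  0  1  2  3  4
  r  5  4  3  2  1  0  1  2  3
  v  6  5  4  3  2  1  1  2  2
The bottom-right entry gives D[6][8] = 2, so no sequence of fewer than 2 edits works. Backtracking through the table gives one optimal edit sequence (2 edits):
  bvksrv → bvksrev (ins e @6)
  bvksrev → bvksrekv (ins k @7)
Edit distance = 2.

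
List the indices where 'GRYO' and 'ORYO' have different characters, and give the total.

Differing positions: 1. Hamming distance = 1.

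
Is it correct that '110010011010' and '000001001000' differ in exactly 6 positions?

Differing positions: 1, 2, 5, 6, 8, 11. Hamming distance = 6, so the claim is true.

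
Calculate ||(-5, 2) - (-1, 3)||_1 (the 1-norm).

Σ|x_i - y_i| = |-5 - (-1)| + |2 - 3| = 4 + 1 = 5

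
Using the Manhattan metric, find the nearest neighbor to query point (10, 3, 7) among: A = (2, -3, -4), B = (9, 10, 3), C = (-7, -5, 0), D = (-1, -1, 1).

Distances: d(A) = 25, d(B) = 12, d(C) = 32, d(D) = 21. Nearest: B = (9, 10, 3) with distance 12.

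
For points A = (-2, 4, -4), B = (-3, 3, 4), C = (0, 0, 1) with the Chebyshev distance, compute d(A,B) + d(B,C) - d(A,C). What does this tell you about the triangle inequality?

d(A,B) = max(1, 1, 8) = 8, d(B,C) = max(3, 3, 3) = 3, d(A,C) = max(2, 4, 5) = 5.
d(A,B) + d(B,C) - d(A,C) = 8 + 3 - 5 = 11 - 5 = 6. This is ≥ 0, so the triangle inequality holds for these points.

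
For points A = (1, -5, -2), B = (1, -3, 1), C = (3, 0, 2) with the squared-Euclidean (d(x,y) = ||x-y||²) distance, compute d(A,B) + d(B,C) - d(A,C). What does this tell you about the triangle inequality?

d(A,B) = 0² + 2² + 3² = 13, d(B,C) = 2² + 3² + 1² = 14, d(A,C) = 2² + 5² + 4² = 45.
d(A,B) + d(B,C) - d(A,C) = 13 + 14 - 45 = 27 - 45 = -18. This is < 0, so the triangle inequality FAILS for these points (squared-Euclidean is not a metric).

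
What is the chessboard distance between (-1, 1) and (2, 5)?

max(|x_i - y_i|) = max(|-1 - 2|, |1 - 5|) = max(3, 4) = 4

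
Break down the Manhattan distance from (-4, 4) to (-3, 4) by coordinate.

Σ|x_i - y_i| = |-4 - (-3)| + |4 - 4| = 1 + 0 = 1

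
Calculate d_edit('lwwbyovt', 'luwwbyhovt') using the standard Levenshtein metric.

Let D[i][j] be the edit distance between the first i characters of 'lwwbyovt' and the first j characters of 'luwwbyhovt', with D[i][0] = i, D[0][j] = j, and D[i][j] = D[i-1][j-1] if the characters match, else 1 + min(D[i-1][j], D[i][j-1], D[i-1][j-1]). Filling the table (rows: prefixes of 'lwwbyovt', columns: prefixes of 'luwwbyhovt'):
     ε  l  u  w  w  b  y  h  o  v  t
  ε  0  1  2  3  4  5  6  7  8  9 10
  l  1  0  1  2  3  4  5  6  7  8  9
  w  2  1  1  1  2  3  4  5  6  7  8
  w  3  2  2  1  1  2  3  4  5  6  7
  b  4  3  3  2  2  1  2  3  4  5  6
  y  5  4  4  3  3  2  1  2  3  4  5
  o  6  5  5  4  4  3  2  2  2  3  4
  v  7  6  6  5  5  4  3  3  3  2  3
  t  8  7  7  6  6  5  4  4  4  3  2
The bottom-right entry gives D[8][10] = 2, so no sequence of fewer than 2 edits works. Backtracking through the table gives one optimal edit sequence (2 edits):
  lwwbyovt → luwwbyovt (ins u @2)
  luwwbyovt → luwwbyhovt (ins h @7)
Edit distance = 2.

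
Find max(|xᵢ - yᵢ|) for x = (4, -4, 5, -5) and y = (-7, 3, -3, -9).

max(|x_i - y_i|) = max(|4 - (-7)|, |-4 - 3|, |5 - (-3)|, |-5 - (-9)|) = max(11, 7, 8, 4) = 11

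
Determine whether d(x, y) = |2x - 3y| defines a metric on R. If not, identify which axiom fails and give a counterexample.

No. d fails symmetry: d(7, 2) = |2·7 - 3·2| = |8| = 8, but d(2, 7) = |2·2 - 3·7| = |-17| = 17. Since 8 ≠ 17, d(x,y) ≠ d(y,x) in general.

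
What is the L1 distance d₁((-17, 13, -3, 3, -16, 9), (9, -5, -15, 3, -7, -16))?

Σ|x_i - y_i| = |-17 - 9| + |13 - (-5)| + |-3 - (-15)| + |3 - 3| + |-16 - (-7)| + |9 - (-16)| = 26 + 18 + 12 + 0 + 9 + 25 = 90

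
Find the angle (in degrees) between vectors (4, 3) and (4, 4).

With u = (4, 3), v = (4, 4):
u·v = 4·4 + 3·4 = 16 + 12 = 28.
|u| = √(4² + 3²) = √25, |v| = √(4² + 4²) = √32, so |u||v| = √(25·32) = √800.
cos θ = (u·v)/(|u||v|) = 28/√800 ≈ 0.989949
θ = arccos(0.989949) ≈ 8.13°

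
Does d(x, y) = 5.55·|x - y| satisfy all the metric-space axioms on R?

Yes. Since |x - y| is a metric on R and 5.55 > 0, the positive scalar multiple 5.55·|x - y| is also a metric: scaling by a positive constant preserves non-negativity, identity (d=0 ⟺ |x-y|=0 ⟺ x=y), symmetry, and the triangle inequality.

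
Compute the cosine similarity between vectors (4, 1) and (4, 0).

With u = (4, 1), v = (4, 0):
u·v = 4·4 + 1·0 = 16 + 0 = 16.
|u| = √(4² + 1²) = √17, |v| = √(4² + 0²) = √16, so |u||v| = √(17·16) = √272.
cos θ = (u·v)/(|u||v|) = 16/√272 ≈ 0.9701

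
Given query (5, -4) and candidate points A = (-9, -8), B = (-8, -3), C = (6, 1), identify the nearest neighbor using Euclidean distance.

Distances: d(A) ≈ 14.5602, d(B) ≈ 13.0384, d(C) ≈ 5.099. Nearest: C = (6, 1) with distance 5.099.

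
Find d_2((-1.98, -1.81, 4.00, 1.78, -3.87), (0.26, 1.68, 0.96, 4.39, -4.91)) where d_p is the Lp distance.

(Σ|x_i - y_i|^2)^(1/2) = (|-1.98 - 0.26|^2 + |-1.81 - 1.68|^2 + |4 - 0.96|^2 + |1.78 - 4.39|^2 + |-3.87 - (-4.91)|^2)^(1/2)
= (2.24^2 + 3.49^2 + 3.04^2 + 2.61^2 + 1.04^2)^(1/2) = (5.0176 + 12.1801 + 9.2416 + 6.8121 + 1.0816)^(1/2) = (34.333)^(1/2) ≈ 5.8594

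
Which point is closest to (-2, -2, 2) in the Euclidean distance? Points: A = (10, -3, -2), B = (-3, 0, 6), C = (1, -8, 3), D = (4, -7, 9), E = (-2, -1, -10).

Distances: d(A) ≈ 12.6886, d(B) ≈ 4.5826, d(C) ≈ 6.7823, d(D) ≈ 10.4881, d(E) ≈ 12.0416. Nearest: B = (-3, 0, 6) with distance 4.5826.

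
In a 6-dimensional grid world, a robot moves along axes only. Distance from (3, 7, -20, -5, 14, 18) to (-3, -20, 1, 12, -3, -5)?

Σ|x_i - y_i| = |3 - (-3)| + |7 - (-20)| + |-20 - 1| + |-5 - 12| + |14 - (-3)| + |18 - (-5)| = 6 + 27 + 21 + 17 + 17 + 23 = 111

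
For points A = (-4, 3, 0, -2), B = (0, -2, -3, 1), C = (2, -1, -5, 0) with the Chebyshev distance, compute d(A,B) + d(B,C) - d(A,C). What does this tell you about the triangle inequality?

d(A,B) = max(4, 5, 3, 3) = 5, d(B,C) = max(2, 1, 2, 1) = 2, d(A,C) = max(6, 4, 5, 2) = 6.
d(A,B) + d(B,C) - d(A,C) = 5 + 2 - 6 = 7 - 6 = 1. This is ≥ 0, so the triangle inequality holds for these points.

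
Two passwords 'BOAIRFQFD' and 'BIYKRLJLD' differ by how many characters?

Differing positions: 2, 3, 4, 6, 7, 8. Hamming distance = 6.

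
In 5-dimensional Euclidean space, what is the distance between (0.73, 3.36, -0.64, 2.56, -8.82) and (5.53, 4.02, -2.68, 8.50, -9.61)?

√(Σ(x_i - y_i)²) = √((0.73 - 5.53)² + (3.36 - 4.02)² + (-0.64 - (-2.68))² + (2.56 - 8.5)² + (-8.82 - (-9.61))²)
= √((-4.8)² + (-0.66)² + 2.04² + (-5.94)² + 0.79²) = √(23.04 + 0.4356 + 4.1616 + 35.2836 + 0.6241) = √63.5449 ≈ 7.9715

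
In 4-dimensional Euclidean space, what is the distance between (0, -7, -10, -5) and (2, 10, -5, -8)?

√(Σ(x_i - y_i)²) = √((0 - 2)² + (-7 - 10)² + (-10 - (-5))² + (-5 - (-8))²)
= √((-2)² + (-17)² + (-5)² + 3²) = √(4 + 289 + 25 + 9) = √327 ≈ 18.0831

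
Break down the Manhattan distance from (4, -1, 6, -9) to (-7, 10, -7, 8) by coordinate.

Σ|x_i - y_i| = |4 - (-7)| + |-1 - 10| + |6 - (-7)| + |-9 - 8| = 11 + 11 + 13 + 17 = 52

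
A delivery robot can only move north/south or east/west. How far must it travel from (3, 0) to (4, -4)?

Σ|x_i - y_i| = |3 - 4| + |0 - (-4)| = 1 + 4 = 5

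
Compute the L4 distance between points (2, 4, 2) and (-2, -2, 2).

(Σ|x_i - y_i|^4)^(1/4) = (|2 - (-2)|^4 + |4 - (-2)|^4 + |2 - 2|^4)^(1/4)
= (4^4 + 6^4 + 0^4)^(1/4) = (256 + 1296 + 0)^(1/4) = (1552)^(1/4) ≈ 6.2766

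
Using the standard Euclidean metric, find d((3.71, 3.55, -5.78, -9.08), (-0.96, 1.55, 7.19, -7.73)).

√(Σ(x_i - y_i)²) = √((3.71 - (-0.96))² + (3.55 - 1.55)² + (-5.78 - 7.19)² + (-9.08 - (-7.73))²)
= √(4.67² + 2² + (-12.97)² + (-1.35)²) = √(21.8089 + 4 + 168.2209 + 1.8225) = √195.8523 ≈ 13.9947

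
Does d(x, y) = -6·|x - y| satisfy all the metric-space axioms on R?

No. With c = -6 < 0, d fails non-negativity: d(3, 10) = -6·|3 - 10| = -6·7 = -42 < 0.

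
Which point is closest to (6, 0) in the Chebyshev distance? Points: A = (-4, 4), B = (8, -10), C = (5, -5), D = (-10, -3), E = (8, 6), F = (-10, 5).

Distances: d(A) = 10, d(B) = 10, d(C) = 5, d(D) = 16, d(E) = 6, d(F) = 16. Nearest: C = (5, -5) with distance 5.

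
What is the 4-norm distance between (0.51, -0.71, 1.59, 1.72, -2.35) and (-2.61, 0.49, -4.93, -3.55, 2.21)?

(Σ|x_i - y_i|^4)^(1/4) = (|0.51 - (-2.61)|^4 + |-0.71 - 0.49|^4 + |1.59 - (-4.93)|^4 + |1.72 - (-3.55)|^4 + |-2.35 - 2.21|^4)^(1/4)
= (3.12^4 + 1.2^4 + 6.52^4 + 5.27^4 + 4.56^4)^(1/4) ≈ (94.7585 + 2.0736 + 1807.1341 + 771.334 + 432.3738)^(1/4) = (3107.674)^(1/4) ≈ 7.4664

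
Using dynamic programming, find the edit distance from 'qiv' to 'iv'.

Let D[i][j] be the edit distance between the first i characters of 'qiv' and the first j characters of 'iv', with D[i][0] = i, D[0][j] = j, and D[i][j] = D[i-1][j-1] if the characters match, else 1 + min(D[i-1][j], D[i][j-1], D[i-1][j-1]). Filling the table (rows: prefixes of 'qiv', columns: prefixes of 'iv'):
     ε  i  v
  ε  0  1  2
  q  1  1  2
  i  2  1  2
  v  3  2  1
The bottom-right entry gives D[3][2] = 1, so no sequence of fewer than 1 edit works. Backtracking through the table gives one optimal edit sequence (1 edit):
  qiv → iv (del q @1)
Edit distance = 1.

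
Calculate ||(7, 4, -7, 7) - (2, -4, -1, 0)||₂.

√(Σ(x_i - y_i)²) = √((7 - 2)² + (4 - (-4))² + (-7 - (-1))² + (7 - 0)²)
= √(5² + 8² + (-6)² + 7²) = √(25 + 64 + 36 + 49) = √174 ≈ 13.1909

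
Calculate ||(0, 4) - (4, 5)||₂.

√(Σ(x_i - y_i)²) = √((0 - 4)² + (4 - 5)²)
= √((-4)² + (-1)²) = √(16 + 1) = √17 ≈ 4.1231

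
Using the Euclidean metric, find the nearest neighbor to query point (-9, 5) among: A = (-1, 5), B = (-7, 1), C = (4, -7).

Distances: d(A) = 8, d(B) ≈ 4.4721, d(C) ≈ 17.6918. Nearest: B = (-7, 1) with distance 4.4721.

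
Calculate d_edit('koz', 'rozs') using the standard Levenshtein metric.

Let D[i][j] be the edit distance between the first i characters of 'koz' and the first j characters of 'rozs', with D[i][0] = i, D[0][j] = j, and D[i][j] = D[i-1][j-1] if the characters match, else 1 + min(D[i-1][j], D[i][j-1], D[i-1][j-1]). Filling the table (rows: prefixes of 'koz', columns: prefixes of 'rozs'):
     ε  r  o  z  s
  ε  0  1  2  3  4
  k  1  1  2  3  4
  o  2  2  1  2  3
  z  3  3  2  1  2
The bottom-right entry gives D[3][4] = 2, so no sequence of fewer than 2 edits works. Backtracking through the table gives one optimal edit sequence (2 edits):
  koz → roz (sub k→r @1)
  roz → rozs (ins s @4)
Edit distance = 2.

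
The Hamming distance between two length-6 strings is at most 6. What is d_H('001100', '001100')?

Differing positions: none. Hamming distance = 0. The maximum possible Hamming distance for length-6 strings is 6, so d_H/6 = 0/6 = 0.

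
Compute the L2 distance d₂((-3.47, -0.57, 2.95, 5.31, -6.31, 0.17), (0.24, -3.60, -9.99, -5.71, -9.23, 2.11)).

√(Σ(x_i - y_i)²) = √((-3.47 - 0.24)² + (-0.57 - (-3.6))² + (2.95 - (-9.99))² + (5.31 - (-5.71))² + (-6.31 - (-9.23))² + (0.17 - 2.11)²)
= √((-3.71)² + 3.03² + 12.94² + 11.02² + 2.92² + (-1.94)²) = √(13.7641 + 9.1809 + 167.4436 + 121.4404 + 8.5264 + 3.7636) = √324.119 ≈ 18.0033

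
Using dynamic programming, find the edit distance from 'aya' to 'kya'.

Let D[i][j] be the edit distance between the first i characters of 'aya' and the first j characters of 'kya', with D[i][0] = i, D[0][j] = j, and D[i][j] = D[i-1][j-1] if the characters match, else 1 + min(D[i-1][j], D[i][j-1], D[i-1][j-1]). Filling the table (rows: prefixes of 'aya', columns: prefixes of 'kya'):
     ε  k  y  a
  ε  0  1  2  3
  a  1  1  2  2
  y  2  2  1  2
  a  3  3  2  1
The bottom-right entry gives D[3][3] = 1, so no sequence of fewer than 1 edit works. Backtracking through the table gives one optimal edit sequence (1 edit):
  aya → kya (sub a→k @1)
Edit distance = 1.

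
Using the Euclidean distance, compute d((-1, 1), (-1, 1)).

(Σ|x_i - y_i|^2)^(1/2) = (|-1 - (-1)|^2 + |1 - 1|^2)^(1/2)
= (0^2 + 0^2)^(1/2) = (0 + 0)^(1/2) = (0)^(1/2) = 0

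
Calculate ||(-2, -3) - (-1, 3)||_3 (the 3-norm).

(Σ|x_i - y_i|^3)^(1/3) = (|-2 - (-1)|^3 + |-3 - 3|^3)^(1/3)
= (1^3 + 6^3)^(1/3) = (1 + 216)^(1/3) = (217)^(1/3) ≈ 6.0092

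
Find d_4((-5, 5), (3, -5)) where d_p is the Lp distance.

(Σ|x_i - y_i|^4)^(1/4) = (|-5 - 3|^4 + |5 - (-5)|^4)^(1/4)
= (8^4 + 10^4)^(1/4) = (4096 + 10000)^(1/4) = (14096)^(1/4) ≈ 10.8962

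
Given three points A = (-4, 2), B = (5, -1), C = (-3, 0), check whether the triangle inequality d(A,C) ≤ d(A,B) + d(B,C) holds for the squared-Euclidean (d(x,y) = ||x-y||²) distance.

d(A,B) = 9² + 3² = 90, d(B,C) = 8² + 1² = 65, d(A,C) = 1² + 2² = 5.
d(A,C) = 5 ≤ 90 + 65 = 155. Triangle inequality is satisfied.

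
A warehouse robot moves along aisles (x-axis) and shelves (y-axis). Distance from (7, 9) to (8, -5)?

Σ|x_i - y_i| = |7 - 8| + |9 - (-5)| = 1 + 14 = 15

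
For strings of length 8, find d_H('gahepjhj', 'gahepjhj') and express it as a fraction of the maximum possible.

Differing positions: none. Hamming distance = 0. The maximum possible Hamming distance for length-8 strings is 8, so d_H/8 = 0/8 = 0.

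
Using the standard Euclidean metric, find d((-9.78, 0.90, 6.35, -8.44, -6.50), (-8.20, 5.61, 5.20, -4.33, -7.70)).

√(Σ(x_i - y_i)²) = √((-9.78 - (-8.2))² + (0.9 - 5.61)² + (6.35 - 5.2)² + (-8.44 - (-4.33))² + (-6.5 - (-7.7))²)
= √((-1.58)² + (-4.71)² + 1.15² + (-4.11)² + 1.2²) = √(2.4964 + 22.1841 + 1.3225 + 16.8921 + 1.44) = √44.3351 ≈ 6.6585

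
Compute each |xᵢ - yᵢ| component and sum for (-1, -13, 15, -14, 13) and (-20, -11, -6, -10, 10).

Σ|x_i - y_i| = |-1 - (-20)| + |-13 - (-11)| + |15 - (-6)| + |-14 - (-10)| + |13 - 10| = 19 + 2 + 21 + 4 + 3 = 49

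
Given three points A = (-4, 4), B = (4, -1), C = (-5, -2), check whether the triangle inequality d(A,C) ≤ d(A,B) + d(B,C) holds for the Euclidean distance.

d(A,B) = √(8² + 5²) = √89 ≈ 9.434, d(B,C) = √(9² + 1²) = √82 ≈ 9.0554, d(A,C) = √(1² + 6²) = √37 ≈ 6.0828.
d(A,C) ≈ 6.0828 ≤ 9.434 + 9.0554 = 18.4894. Triangle inequality is satisfied.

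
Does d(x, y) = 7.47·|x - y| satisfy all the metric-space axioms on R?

Yes. Since |x - y| is a metric on R and 7.47 > 0, the positive scalar multiple 7.47·|x - y| is also a metric: scaling by a positive constant preserves non-negativity, identity (d=0 ⟺ |x-y|=0 ⟺ x=y), symmetry, and the triangle inequality.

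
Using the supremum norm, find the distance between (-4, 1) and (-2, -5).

max(|x_i - y_i|) = max(|-4 - (-2)|, |1 - (-5)|) = max(2, 6) = 6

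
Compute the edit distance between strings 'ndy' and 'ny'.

Let D[i][j] be the edit distance between the first i characters of 'ndy' and the first j characters of 'ny', with D[i][0] = i, D[0][j] = j, and D[i][j] = D[i-1][j-1] if the characters match, else 1 + min(D[i-1][j], D[i][j-1], D[i-1][j-1]). Filling the table (rows: prefixes of 'ndy', columns: prefixes of 'ny'):
     ε  n  y
  ε  0  1  2
  n  1  0  1
  d  2  1  1
  y  3  2  1
The bottom-right entry gives D[3][2] = 1, so no sequence of fewer than 1 edit works. Backtracking through the table gives one optimal edit sequence (1 edit):
  ndy → ny (del d @2)
Edit distance = 1.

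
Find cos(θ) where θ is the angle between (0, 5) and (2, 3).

With u = (0, 5), v = (2, 3):
u·v = 0·2 + 5·3 = 0 + 15 = 15.
|u| = √(0² + 5²) = √25, |v| = √(2² + 3²) = √13, so |u||v| = √(25·13) = √325.
cos θ = (u·v)/(|u||v|) = 15/√325 ≈ 0.8321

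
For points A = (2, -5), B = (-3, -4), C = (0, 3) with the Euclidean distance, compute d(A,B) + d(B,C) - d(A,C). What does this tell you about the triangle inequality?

d(A,B) = √(5² + 1²) = √26 ≈ 5.099, d(B,C) = √(3² + 7²) = √58 ≈ 7.6158, d(A,C) = √(2² + 8²) = √68 ≈ 8.2462.
d(A,B) + d(B,C) - d(A,C) = 5.099 + 7.6158 - 8.2462 = 12.7148 - 8.2462 = 4.4686 (to 4 decimal places). This is ≥ 0, so the triangle inequality holds for these points.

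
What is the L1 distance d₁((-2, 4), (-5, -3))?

Σ|x_i - y_i| = |-2 - (-5)| + |4 - (-3)| = 3 + 7 = 10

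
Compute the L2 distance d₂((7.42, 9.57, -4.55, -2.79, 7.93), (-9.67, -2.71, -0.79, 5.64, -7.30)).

√(Σ(x_i - y_i)²) = √((7.42 - (-9.67))² + (9.57 - (-2.71))² + (-4.55 - (-0.79))² + (-2.79 - 5.64)² + (7.93 - (-7.3))²)
= √(17.09² + 12.28² + (-3.76)² + (-8.43)² + 15.23²) = √(292.0681 + 150.7984 + 14.1376 + 71.0649 + 231.9529) = √760.0219 ≈ 27.5685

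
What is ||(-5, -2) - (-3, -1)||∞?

max(|x_i - y_i|) = max(|-5 - (-3)|, |-2 - (-1)|) = max(2, 1) = 2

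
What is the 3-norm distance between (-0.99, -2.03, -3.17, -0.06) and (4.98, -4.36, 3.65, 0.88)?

(Σ|x_i - y_i|^3)^(1/3) = (|-0.99 - 4.98|^3 + |-2.03 - (-4.36)|^3 + |-3.17 - 3.65|^3 + |-0.06 - 0.88|^3)^(1/3)
= (5.97^3 + 2.33^3 + 6.82^3 + 0.94^3)^(1/3) ≈ (212.7762 + 12.6493 + 317.2146 + 0.8306)^(1/3) = (543.4707)^(1/3) ≈ 8.1607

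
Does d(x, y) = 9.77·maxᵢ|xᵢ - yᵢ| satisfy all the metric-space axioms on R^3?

Yes. The L∞ (Chebyshev) norm induces a metric on R^3, and multiplying a metric by a positive constant 9.77 > 0 preserves all four axioms: non-negativity (9.77·||x-y|| ≥ 0), identity (9.77·||x-y|| = 0 ⟺ ||x-y|| = 0 ⟺ x = y), symmetry (||x-y|| = ||y-x||), and the triangle inequality (9.77·||x-z|| ≤ 9.77·||x-y|| + 9.77·||y-z||). So d is a metric.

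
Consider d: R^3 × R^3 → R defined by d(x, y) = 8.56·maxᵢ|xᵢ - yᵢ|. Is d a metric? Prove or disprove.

Yes. The L∞ (Chebyshev) norm induces a metric on R^3, and multiplying a metric by a positive constant 8.56 > 0 preserves all four axioms: non-negativity (8.56·||x-y|| ≥ 0), identity (8.56·||x-y|| = 0 ⟺ ||x-y|| = 0 ⟺ x = y), symmetry (||x-y|| = ||y-x||), and the triangle inequality (8.56·||x-z|| ≤ 8.56·||x-y|| + 8.56·||y-z||). So d is a metric.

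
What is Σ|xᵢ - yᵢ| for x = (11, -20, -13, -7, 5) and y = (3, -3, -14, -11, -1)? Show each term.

Σ|x_i - y_i| = |11 - 3| + |-20 - (-3)| + |-13 - (-14)| + |-7 - (-11)| + |5 - (-1)| = 8 + 17 + 1 + 4 + 6 = 36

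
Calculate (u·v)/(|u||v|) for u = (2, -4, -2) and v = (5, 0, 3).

With u = (2, -4, -2), v = (5, 0, 3):
u·v = 2·5 + (-4)·0 + (-2)·3 = 10 + 0 + (-6) = 4.
|u| = √(2² + (-4)² + (-2)²) = √24, |v| = √(5² + 0² + 3²) = √34, so |u||v| = √(24·34) = √816.
cos θ = (u·v)/(|u||v|) = 4/√816 ≈ 0.14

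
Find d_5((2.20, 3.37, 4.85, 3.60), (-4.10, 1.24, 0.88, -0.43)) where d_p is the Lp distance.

(Σ|x_i - y_i|^5)^(1/5) = (|2.2 - (-4.1)|^5 + |3.37 - 1.24|^5 + |4.85 - 0.88|^5 + |3.6 - (-0.43)|^5)^(1/5)
= (6.3^5 + 2.13^5 + 3.97^5 + 4.03^5)^(1/5) ≈ (9924.3654 + 43.8428 + 986.1717 + 1062.9803)^(1/5) = (12017.3602)^(1/5) ≈ 6.5458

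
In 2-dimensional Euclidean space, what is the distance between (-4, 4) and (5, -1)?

√(Σ(x_i - y_i)²) = √((-4 - 5)² + (4 - (-1))²)
= √((-9)² + 5²) = √(81 + 25) = √106 ≈ 10.2956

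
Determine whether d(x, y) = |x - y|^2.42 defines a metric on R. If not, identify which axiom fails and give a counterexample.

No. d(x,y) = |x-y|^2.42 fails the triangle inequality since p = 2.42 > 1. Counterexample: x = -5, y = 2, z = 7. d(x,z) = |-5 - 7|^2.42 = 12^2.42 ≈ 408.9014, but d(x,y) + d(y,z) = 7^2.42 + 5^2.42 ≈ 110.9525 + 49.1482 = 160.1007. Since 408.9014 > 160.1007, the triangle inequality is violated.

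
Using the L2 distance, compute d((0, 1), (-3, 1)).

(Σ|x_i - y_i|^2)^(1/2) = (|0 - (-3)|^2 + |1 - 1|^2)^(1/2)
= (3^2 + 0^2)^(1/2) = (9 + 0)^(1/2) = (9)^(1/2) = 3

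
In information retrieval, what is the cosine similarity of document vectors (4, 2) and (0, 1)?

With u = (4, 2), v = (0, 1):
u·v = 4·0 + 2·1 = 0 + 2 = 2.
|u| = √(4² + 2²) = √20, |v| = √(0² + 1²) = √1, so |u||v| = √(20·1) = √20.
cos θ = (u·v)/(|u||v|) = 2/√20 ≈ 0.4472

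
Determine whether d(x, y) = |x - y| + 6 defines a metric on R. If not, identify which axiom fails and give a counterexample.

No. d fails identity of indiscernibles (specifically d(x,x) = 0): d(7, 7) = |7 - 7| + 6 = 0 + 6 = 6 ≠ 0.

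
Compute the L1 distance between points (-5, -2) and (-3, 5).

Σ|x_i - y_i| = |-5 - (-3)| + |-2 - 5| = 2 + 7 = 9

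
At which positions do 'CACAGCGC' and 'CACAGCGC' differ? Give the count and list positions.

Differing positions: none. Hamming distance = 0.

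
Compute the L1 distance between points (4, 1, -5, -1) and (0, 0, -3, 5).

Σ|x_i - y_i| = |4 - 0| + |1 - 0| + |-5 - (-3)| + |-1 - 5| = 4 + 1 + 2 + 6 = 13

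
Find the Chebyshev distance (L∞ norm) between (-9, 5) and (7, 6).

max(|x_i - y_i|) = max(|-9 - 7|, |5 - 6|) = max(16, 1) = 16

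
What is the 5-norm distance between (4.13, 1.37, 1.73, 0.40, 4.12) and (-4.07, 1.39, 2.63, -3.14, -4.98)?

(Σ|x_i - y_i|^5)^(1/5) = (|4.13 - (-4.07)|^5 + |1.37 - 1.39|^5 + |1.73 - 2.63|^5 + |0.4 - (-3.14)|^5 + |4.12 - (-4.98)|^5)^(1/5)
= (8.2^5 + 0.02^5 + 0.9^5 + 3.54^5 + 9.1^5)^(1/5) ≈ (37073.9843 + 0 + 0.5905 + 555.9251 + 62403.2145)^(1/5) = (100033.7144)^(1/5) ≈ 10.0007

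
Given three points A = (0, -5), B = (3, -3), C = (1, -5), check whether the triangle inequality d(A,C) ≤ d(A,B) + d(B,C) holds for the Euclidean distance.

d(A,B) = √(3² + 2²) = √13 ≈ 3.6056, d(B,C) = √(2² + 2²) = √8 ≈ 2.8284, d(A,C) = √(1² + 0²) = √1 = 1.
d(A,C) = 1 ≤ 3.6056 + 2.8284 = 6.434. Triangle inequality is satisfied.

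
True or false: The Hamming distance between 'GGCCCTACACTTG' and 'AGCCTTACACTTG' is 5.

Differing positions: 1, 5. Hamming distance = 2, so the claim that d_H = 5 is false.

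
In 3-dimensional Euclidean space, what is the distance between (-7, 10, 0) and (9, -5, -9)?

√(Σ(x_i - y_i)²) = √((-7 - 9)² + (10 - (-5))² + (0 - (-9))²)
= √((-16)² + 15² + 9²) = √(256 + 225 + 81) = √562 ≈ 23.7065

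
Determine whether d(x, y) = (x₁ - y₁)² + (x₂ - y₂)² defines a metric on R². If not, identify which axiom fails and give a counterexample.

No. The squared Euclidean distance fails the triangle inequality. Counterexample: x = (0, 0), y = (3, 1), z = (6, 2). d(x,z) = 6² + 2² = 40, but d(x,y) + d(y,z) = (3² + 1²) + (3² + 1²) = 10 + 10 = 20. Since 40 > 20, the triangle inequality is violated. (Note: √d, the ordinary Euclidean distance, IS a metric.)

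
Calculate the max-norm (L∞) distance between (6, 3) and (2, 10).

max(|x_i - y_i|) = max(|6 - 2|, |3 - 10|) = max(4, 7) = 7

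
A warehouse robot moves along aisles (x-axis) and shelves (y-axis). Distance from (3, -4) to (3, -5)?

Σ|x_i - y_i| = |3 - 3| + |-4 - (-5)| = 0 + 1 = 1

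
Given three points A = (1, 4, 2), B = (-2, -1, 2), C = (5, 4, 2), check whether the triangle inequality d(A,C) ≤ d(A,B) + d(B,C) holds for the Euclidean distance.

d(A,B) = √(3² + 5² + 0²) = √34 ≈ 5.831, d(B,C) = √(7² + 5² + 0²) = √74 ≈ 8.6023, d(A,C) = √(4² + 0² + 0²) = √16 = 4.
d(A,C) = 4 ≤ 5.831 + 8.6023 = 14.4333. Triangle inequality is satisfied.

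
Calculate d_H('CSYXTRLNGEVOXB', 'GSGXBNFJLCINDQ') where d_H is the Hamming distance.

Differing positions: 1, 3, 5, 6, 7, 8, 9, 10, 11, 12, 13, 14. Hamming distance = 12.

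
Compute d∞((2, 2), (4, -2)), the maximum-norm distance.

max(|x_i - y_i|) = max(|2 - 4|, |2 - (-2)|) = max(2, 4) = 4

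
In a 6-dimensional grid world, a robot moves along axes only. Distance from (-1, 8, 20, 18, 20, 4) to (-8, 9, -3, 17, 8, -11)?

Σ|x_i - y_i| = |-1 - (-8)| + |8 - 9| + |20 - (-3)| + |18 - 17| + |20 - 8| + |4 - (-11)| = 7 + 1 + 23 + 1 + 12 + 15 = 59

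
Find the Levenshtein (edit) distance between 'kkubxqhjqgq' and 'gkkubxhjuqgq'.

Let D[i][j] be the edit distance between the first i characters of 'kkubxqhjqgq' and the first j characters of 'gkkubxhjuqgq', with D[i][0] = i, D[0][j] = j, and D[i][j] = D[i-1][j-1] if the characters match, else 1 + min(D[i-1][j], D[i][j-1], D[i-1][j-1]). Filling the table (rows: prefixes of 'kkubxqhjqgq', columns: prefixes of 'gkkubxhjuqgq'):
     ε  g  k  k  u  b  x  h  j  u  q  g  q
  ε  0  1  2  3  4  5  6  7  8  9 10 11 12
  k  1  1  1  2  3  4  5  6  7  8  9 10 11
  k  2  2  1  1  2  3  4  5  6  7  8  9 10
  u  3  3  2  2  1  2  3  4  5  6  7  8  9
  b  4  4  3  3  2  1  2  3  4  5  6  7  8
  x  5  5  4  4  3  2  1  2  3  4  5  6  7
  q  6  6  5  5  4  3  2  2  3  4  4  5  6
  h  7  7  6  6  5  4  3  2  3  4  5  5  6
  j  8  8  7  7  6  5  4  3  2  3  4  5  6
  q  9  9  8  8  7  6  5  4  3  3  3  4  5
  g 10  9  9  9  8  7  6  5  4  4  4  3  4
  q 11 10 10 10  9  8  7  6  5  5  4  4  3
The bottom-right entry gives D[11][12] = 3, so no sequence of fewer than 3 edits works. Backtracking through the table gives one optimal edit sequence (3 edits):
  kkubxqhjqgq → gkkubxqhjqgq (ins g @1)
  gkkubxqhjqgq → gkkubxhjqgq (del q @7)
  gkkubxhjqgq → gkkubxhjuqgq (ins u @9)
Edit distance = 3.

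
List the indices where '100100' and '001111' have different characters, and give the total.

Differing positions: 1, 3, 5, 6. Hamming distance = 4.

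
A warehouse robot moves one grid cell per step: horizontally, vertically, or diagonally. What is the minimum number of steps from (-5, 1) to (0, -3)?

max(|x_i - y_i|) = max(|-5 - 0|, |1 - (-3)|) = max(5, 4) = 5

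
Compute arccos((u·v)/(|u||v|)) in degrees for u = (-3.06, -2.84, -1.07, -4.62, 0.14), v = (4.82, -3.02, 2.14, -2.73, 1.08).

With u = (-3.06, -2.84, -1.07, -4.62, 0.14), v = (4.82, -3.02, 2.14, -2.73, 1.08):
u·v = (-3.06)·4.82 + (-2.84)·(-3.02) + (-1.07)·2.14 + (-4.62)·(-2.73) + 0.14·1.08 = (-14.7492) + 8.5768 + (-2.2898) + 12.6126 + 0.1512 = 4.3016.
|u| = √((-3.06)² + (-2.84)² + (-1.07)² + (-4.62)² + 0.14²) = √(9.3636 + 8.0656 + 1.1449 + 21.3444 + 0.0196) = √39.9381, |v| = √(4.82² + (-3.02)² + 2.14² + (-2.73)² + 1.08²) = √(23.2324 + 9.1204 + 4.5796 + 7.4529 + 1.1664) = √45.5517.
cos θ = (u·v)/(|u||v|) = 4.3016/(√39.9381·√45.5517) ≈ 0.100852
θ = arccos(0.100852) ≈ 84.21°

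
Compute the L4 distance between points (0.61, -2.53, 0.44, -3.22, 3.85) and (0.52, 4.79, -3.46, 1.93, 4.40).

(Σ|x_i - y_i|^4)^(1/4) = (|0.61 - 0.52|^4 + |-2.53 - 4.79|^4 + |0.44 - (-3.46)|^4 + |-3.22 - 1.93|^4 + |3.85 - 4.4|^4)^(1/4)
= (0.09^4 + 7.32^4 + 3.9^4 + 5.15^4 + 0.55^4)^(1/4) ≈ (0.0001 + 2871.0736 + 231.3441 + 703.443 + 0.0915)^(1/4) = (3805.9523)^(1/4) ≈ 7.8545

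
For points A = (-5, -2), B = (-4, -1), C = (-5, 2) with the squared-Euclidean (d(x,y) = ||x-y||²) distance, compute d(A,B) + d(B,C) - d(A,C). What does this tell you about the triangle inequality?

d(A,B) = 1² + 1² = 2, d(B,C) = 1² + 3² = 10, d(A,C) = 0² + 4² = 16.
d(A,B) + d(B,C) - d(A,C) = 2 + 10 - 16 = 12 - 16 = -4. This is < 0, so the triangle inequality FAILS for these points (squared-Euclidean is not a metric).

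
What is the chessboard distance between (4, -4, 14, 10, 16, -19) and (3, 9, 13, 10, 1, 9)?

max(|x_i - y_i|) = max(|4 - 3|, |-4 - 9|, |14 - 13|, |10 - 10|, |16 - 1|, |-19 - 9|) = max(1, 13, 1, 0, 15, 28) = 28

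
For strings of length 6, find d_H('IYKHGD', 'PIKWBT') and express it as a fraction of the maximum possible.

Differing positions: 1, 2, 4, 5, 6. Hamming distance = 5. The maximum possible Hamming distance for length-6 strings is 6, so d_H/6 = 5/6 ≈ 0.8333.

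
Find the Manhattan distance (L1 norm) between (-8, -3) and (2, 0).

Σ|x_i - y_i| = |-8 - 2| + |-3 - 0| = 10 + 3 = 13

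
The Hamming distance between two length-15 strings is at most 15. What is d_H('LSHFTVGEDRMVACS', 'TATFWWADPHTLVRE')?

Differing positions: 1, 2, 3, 5, 6, 7, 8, 9, 10, 11, 12, 13, 14, 15. Hamming distance = 14. The maximum possible Hamming distance for length-15 strings is 15, so d_H/15 = 14/15 ≈ 0.9333.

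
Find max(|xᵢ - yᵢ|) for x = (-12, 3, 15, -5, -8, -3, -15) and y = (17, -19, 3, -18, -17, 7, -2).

max(|x_i - y_i|) = max(|-12 - 17|, |3 - (-19)|, |15 - 3|, |-5 - (-18)|, |-8 - (-17)|, |-3 - 7|, |-15 - (-2)|) = max(29, 22, 12, 13, 9, 10, 13) = 29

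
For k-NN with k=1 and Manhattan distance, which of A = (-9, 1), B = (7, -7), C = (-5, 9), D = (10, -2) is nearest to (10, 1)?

Distances: d(A) = 19, d(B) = 11, d(C) = 23, d(D) = 3. Nearest: D = (10, -2) with distance 3.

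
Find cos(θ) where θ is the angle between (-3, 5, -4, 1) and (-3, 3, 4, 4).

With u = (-3, 5, -4, 1), v = (-3, 3, 4, 4):
u·v = (-3)·(-3) + 5·3 + (-4)·4 + 1·4 = 9 + 15 + (-16) + 4 = 12.
|u| = √((-3)² + 5² + (-4)² + 1²) = √51, |v| = √((-3)² + 3² + 4² + 4²) = √50, so |u||v| = √(51·50) = √2550.
cos θ = (u·v)/(|u||v|) = 12/√2550 ≈ 0.2376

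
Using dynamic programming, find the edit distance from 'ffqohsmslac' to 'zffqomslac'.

Let D[i][j] be the edit distance between the first i characters of 'ffqohsmslac' and the first j characters of 'zffqomslac', with D[i][0] = i, D[0][j] = j, and D[i][j] = D[i-1][j-1] if the characters match, else 1 + min(D[i-1][j], D[i][j-1], D[i-1][j-1]). Filling the table (rows: prefixes of 'ffqohsmslac', columns: prefixes of 'zffqomslac'):
     ε  z  f  f  q  o  m  s  l  a  c
  ε  0  1  2  3  4  5  6  7  8  9 10
  f  1  1  1  2  3  4  5  6  7  8  9
  f  2  2  1  1  2  3  4  5  6  7  8
  q  3  3  2  2  1  2  3  4  5  6  7
  o  4  4  3  3  2  1  2  3  4  5  6
  h  5  5  4  4  3  2  2  3  4  5  6
  s  6  6  5  5  4  3  3  2  3  4  5
  m  7  7  6  6  5  4  3  3  3  4  5
  s  8  8  7  7  6  5  4  3  4  4  5
  l  9  9  8  8  7  6  5  4  3  4  5
  a 10 10  9  9  8  7  6  5  4  3  4
  c 11 11 10 10  9  8  7  6  5  4  3
The bottom-right entry gives D[11][10] = 3, so no sequence of fewer than 3 edits works. Backtracking through the table gives one optimal edit sequence (3 edits):
  ffqohsmslac → zffqohsmslac (ins z @1)
  zffqohsmslac → zffqosmslac (del h @6)
  zffqosmslac → zffqomslac (del s @6)
Edit distance = 3.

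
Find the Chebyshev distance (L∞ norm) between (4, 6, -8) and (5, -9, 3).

max(|x_i - y_i|) = max(|4 - 5|, |6 - (-9)|, |-8 - 3|) = max(1, 15, 11) = 15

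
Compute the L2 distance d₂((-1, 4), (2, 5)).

√(Σ(x_i - y_i)²) = √((-1 - 2)² + (4 - 5)²)
= √((-3)² + (-1)²) = √(9 + 1) = √10 ≈ 3.1623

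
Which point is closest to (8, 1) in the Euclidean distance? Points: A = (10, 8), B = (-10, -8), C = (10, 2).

Distances: d(A) ≈ 7.2801, d(B) ≈ 20.1246, d(C) ≈ 2.2361. Nearest: C = (10, 2) with distance 2.2361.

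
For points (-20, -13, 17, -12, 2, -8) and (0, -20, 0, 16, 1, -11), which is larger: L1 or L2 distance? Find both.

L1 = |-20 - 0| + |-13 - (-20)| + |17 - 0| + |-12 - 16| + |2 - 1| + |-8 - (-11)| = 20 + 7 + 17 + 28 + 1 + 3 = 76
L2 = √(20² + 7² + 17² + 28² + 1² + 3²) = √1532 ≈ 39.1408
L1 ≥ L2 always (equality iff movement is along one axis); L1 > L2 here.
Ratio L1/L2 = 76/√1532 ≈ 1.9417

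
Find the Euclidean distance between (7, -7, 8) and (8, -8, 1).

√(Σ(x_i - y_i)²) = √((7 - 8)² + (-7 - (-8))² + (8 - 1)²)
= √((-1)² + 1² + 7²) = √(1 + 1 + 49) = √51 ≈ 7.1414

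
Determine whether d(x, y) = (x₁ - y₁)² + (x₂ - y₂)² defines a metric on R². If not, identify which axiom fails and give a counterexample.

No. The squared Euclidean distance fails the triangle inequality. Counterexample: x = (0, 0), y = (5, 1), z = (10, 2). d(x,z) = 10² + 2² = 104, but d(x,y) + d(y,z) = (5² + 1²) + (5² + 1²) = 26 + 26 = 52. Since 104 > 52, the triangle inequality is violated. (Note: √d, the ordinary Euclidean distance, IS a metric.)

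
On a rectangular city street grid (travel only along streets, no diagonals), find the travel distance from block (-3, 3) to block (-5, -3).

Σ|x_i - y_i| = |-3 - (-5)| + |3 - (-3)| = 2 + 6 = 8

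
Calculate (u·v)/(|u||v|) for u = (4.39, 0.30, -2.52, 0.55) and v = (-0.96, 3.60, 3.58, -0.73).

With u = (4.39, 0.30, -2.52, 0.55), v = (-0.96, 3.60, 3.58, -0.73):
u·v = 4.39·(-0.96) + 0.3·3.6 + (-2.52)·3.58 + 0.55·(-0.73) = (-4.2144) + 1.08 + (-9.0216) + (-0.4015) = -12.5575.
|u| = √(4.39² + 0.3² + (-2.52)² + 0.55²) = √(19.2721 + 0.09 + 6.3504 + 0.3025) = √26.015, |v| = √((-0.96)² + 3.6² + 3.58² + (-0.73)²) = √(0.9216 + 12.96 + 12.8164 + 0.5329) = √27.2309.
cos θ = (u·v)/(|u||v|) = -12.5575/(√26.015·√27.2309) ≈ -0.4718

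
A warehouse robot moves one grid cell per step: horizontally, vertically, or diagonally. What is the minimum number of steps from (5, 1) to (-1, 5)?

max(|x_i - y_i|) = max(|5 - (-1)|, |1 - 5|) = max(6, 4) = 6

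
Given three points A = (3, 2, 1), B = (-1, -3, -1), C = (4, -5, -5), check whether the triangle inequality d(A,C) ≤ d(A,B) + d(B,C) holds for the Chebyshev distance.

d(A,B) = max(4, 5, 2) = 5, d(B,C) = max(5, 2, 4) = 5, d(A,C) = max(1, 7, 6) = 7.
d(A,C) = 7 ≤ 5 + 5 = 10. Triangle inequality is satisfied.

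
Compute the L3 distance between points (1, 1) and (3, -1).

(Σ|x_i - y_i|^3)^(1/3) = (|1 - 3|^3 + |1 - (-1)|^3)^(1/3)
= (2^3 + 2^3)^(1/3) = (8 + 8)^(1/3) = (16)^(1/3) ≈ 2.5198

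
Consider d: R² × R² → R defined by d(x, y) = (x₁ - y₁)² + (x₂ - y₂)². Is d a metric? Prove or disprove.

No. The squared Euclidean distance fails the triangle inequality. Counterexample: x = (0, 0), y = (3, 2), z = (6, 4). d(x,z) = 6² + 4² = 52, but d(x,y) + d(y,z) = (3² + 2²) + (3² + 2²) = 13 + 13 = 26. Since 52 > 26, the triangle inequality is violated. (Note: √d, the ordinary Euclidean distance, IS a metric.)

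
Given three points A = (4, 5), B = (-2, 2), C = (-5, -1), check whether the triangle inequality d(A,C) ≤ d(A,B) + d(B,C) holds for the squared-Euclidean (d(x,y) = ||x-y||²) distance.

d(A,B) = 6² + 3² = 45, d(B,C) = 3² + 3² = 18, d(A,C) = 9² + 6² = 117.
d(A,C) = 117 > 45 + 18 = 63. Triangle inequality is VIOLATED. (Squared-Euclidean is not a metric — this is a counterexample.)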